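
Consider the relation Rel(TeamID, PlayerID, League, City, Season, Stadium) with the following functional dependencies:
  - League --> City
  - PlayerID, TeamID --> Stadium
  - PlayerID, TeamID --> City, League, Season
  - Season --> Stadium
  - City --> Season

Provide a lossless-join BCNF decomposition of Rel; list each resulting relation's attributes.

{City, League}; {City, Season}; {League, PlayerID, TeamID}; {Season, Stadium}

Candidate key of the original relation: {PlayerID, TeamID}.
{City, League, PlayerID, Season, Stadium, TeamID}: {League} determines {City, League, Season, Stadium} here but is not a superkey — split on League --> City, Season, Stadium, giving {City, League, Season, Stadium} and {League, PlayerID, TeamID}.
{City, League, Season, Stadium}: {Season} determines {Season, Stadium} here but is not a superkey — split on Season --> Stadium, giving {Season, Stadium} and {City, League, Season}.
{Season, Stadium} has no BCNF violation.
{City, League, Season}: {City} determines {City, Season} here but is not a superkey — split on City --> Season, giving {City, Season} and {City, League}.
{City, Season} has no BCNF violation.
{City, League} has no BCNF violation.
{League, PlayerID, TeamID} has no BCNF violation.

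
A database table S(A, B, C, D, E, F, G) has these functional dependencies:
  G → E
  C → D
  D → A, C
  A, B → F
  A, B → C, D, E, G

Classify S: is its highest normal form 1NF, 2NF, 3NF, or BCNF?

Candidate keys: {A, B}, {B, C}, {B, D}. Prime attributes: {A, B, C, D}.
G → E: {G}⁺ = {E, G}, which is not all of the attributes, so the left side is not a superkey — BCNF is violated.
Because {E} is non-prime and the left side of G → E is not a superkey, the relation is not in 3NF.
No proper subset of a key has a non-prime attribute in its closure, so there is no partial dependency; 2NF holds.

2NF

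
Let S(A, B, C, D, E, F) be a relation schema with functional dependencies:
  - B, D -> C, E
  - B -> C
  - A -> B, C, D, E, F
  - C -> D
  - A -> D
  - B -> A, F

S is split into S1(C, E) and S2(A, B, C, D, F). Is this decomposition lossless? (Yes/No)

No

S1 ∩ S2 = {C}; its closure under F is {C, D}.
S1 ⊄ {C, D} and S2 ⊄ {C, D}, so the split is lossy.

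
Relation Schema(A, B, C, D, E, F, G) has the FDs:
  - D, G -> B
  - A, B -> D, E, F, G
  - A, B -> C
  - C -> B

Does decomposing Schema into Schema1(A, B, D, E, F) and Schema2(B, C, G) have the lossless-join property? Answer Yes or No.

Common attributes: {B}; their closure is {B}.
Neither Schema1 nor Schema2 is contained in that closure, so the decomposition is lossy.

No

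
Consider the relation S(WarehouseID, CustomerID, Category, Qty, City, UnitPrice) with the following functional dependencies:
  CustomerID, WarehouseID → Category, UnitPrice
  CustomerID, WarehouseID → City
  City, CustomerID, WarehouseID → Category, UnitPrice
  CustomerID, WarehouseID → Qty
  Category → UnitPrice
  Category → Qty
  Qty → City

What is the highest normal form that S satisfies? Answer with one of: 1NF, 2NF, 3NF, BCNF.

Candidate key: {CustomerID, WarehouseID}. Prime attributes: {CustomerID, WarehouseID}.
Category → UnitPrice: {Category}⁺ = {Category, City, Qty, UnitPrice}, which is not all of the attributes, so the left side is not a superkey — BCNF is violated.
Because {UnitPrice} is non-prime and the left side of Category → UnitPrice is not a superkey, the relation is not in 3NF.
No proper subset of a key has a non-prime attribute in its closure, so there is no partial dependency; 2NF holds.

2NF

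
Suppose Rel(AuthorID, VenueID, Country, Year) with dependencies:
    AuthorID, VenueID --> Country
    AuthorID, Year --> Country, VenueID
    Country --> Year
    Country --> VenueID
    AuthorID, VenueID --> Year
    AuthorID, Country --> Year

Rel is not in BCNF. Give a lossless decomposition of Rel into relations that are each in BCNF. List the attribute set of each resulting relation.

{AuthorID, Country}; {Country, VenueID, Year}

Candidate keys of the original relation: {AuthorID, Country}, {AuthorID, VenueID}, {AuthorID, Year}.
In {AuthorID, Country, VenueID, Year}, {Country} is not a superkey ({Country}⁺ restricted to this set is {Country, VenueID, Year}), so split on Country --> VenueID, Year into {Country, VenueID, Year} and {AuthorID, Country}.
{Country, VenueID, Year} is in BCNF.
{AuthorID, Country} is in BCNF.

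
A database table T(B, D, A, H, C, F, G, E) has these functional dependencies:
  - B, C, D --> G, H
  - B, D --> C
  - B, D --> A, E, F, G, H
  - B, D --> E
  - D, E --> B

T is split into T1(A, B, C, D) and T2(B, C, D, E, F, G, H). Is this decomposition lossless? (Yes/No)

T1 ∩ T2 = {B, C, D}; its closure under F is {A, B, C, D, E, F, G, H}.
This includes all of T1, so the common attributes are a superkey of T1 — the join is lossless.

Yes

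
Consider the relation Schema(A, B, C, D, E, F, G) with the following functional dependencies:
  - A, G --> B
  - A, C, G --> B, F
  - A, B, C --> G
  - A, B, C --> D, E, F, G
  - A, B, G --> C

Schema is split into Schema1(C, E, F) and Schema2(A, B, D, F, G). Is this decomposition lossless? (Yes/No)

Schema1 ∩ Schema2 = {F}; its closure under F is {F}.
Neither Schema1 nor Schema2 is contained in that closure, so the decomposition is lossy.

No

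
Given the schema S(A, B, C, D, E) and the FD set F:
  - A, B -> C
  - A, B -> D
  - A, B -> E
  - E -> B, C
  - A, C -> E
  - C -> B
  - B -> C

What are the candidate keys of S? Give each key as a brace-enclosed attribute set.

{A, B}, {A, C}, {A, E}

No FD produces {A}, so it must be in every candidate key.
{A, B}⁺ = {A, B, C, D, E} — all of the relation — so {A, B} is a candidate key.
{A, C}⁺ = {A, B, C, D, E} — all of the relation — so {A, C} is a candidate key.
{A, E}⁺ = {A, B, C, D, E} — all of the relation — so {A, E} is a candidate key.
Any other superkey properly contains one of these, so there are no further candidate keys.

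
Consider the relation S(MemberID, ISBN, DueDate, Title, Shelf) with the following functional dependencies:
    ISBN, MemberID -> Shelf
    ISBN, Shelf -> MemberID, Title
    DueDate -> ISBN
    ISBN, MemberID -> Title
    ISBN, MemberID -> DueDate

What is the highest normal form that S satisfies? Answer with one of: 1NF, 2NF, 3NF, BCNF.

3NF

Candidate keys: {DueDate, MemberID}, {DueDate, Shelf}, {ISBN, MemberID}, {ISBN, Shelf}. Prime attributes: {DueDate, ISBN, MemberID, Shelf}.
For DueDate -> ISBN we have {DueDate}⁺ = {DueDate, ISBN}; {DueDate} is not a superkey, so BCNF fails.
Its right-hand attributes {ISBN} are all prime, as are those of every other non-superkey FD — the relation is in 3NF.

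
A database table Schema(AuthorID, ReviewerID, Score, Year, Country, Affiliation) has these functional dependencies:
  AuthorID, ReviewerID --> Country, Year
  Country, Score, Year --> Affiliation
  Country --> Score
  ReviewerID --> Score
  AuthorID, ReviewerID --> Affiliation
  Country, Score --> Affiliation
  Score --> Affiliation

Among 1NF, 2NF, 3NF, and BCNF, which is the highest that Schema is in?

1NF

Candidate key: {AuthorID, ReviewerID}. Prime attributes: {AuthorID, ReviewerID}.
For Country, Score, Year --> Affiliation we have {Country, Score, Year}⁺ = {Affiliation, Country, Score, Year}; {Country, Score, Year} is not a superkey, so BCNF fails.
Country, Score, Year --> Affiliation determines the non-prime attribute {Affiliation} from a non-superkey — 3NF is violated.
Since {ReviewerID} ⊂ {AuthorID, ReviewerID} and {ReviewerID}⁺ ⊇ {Affiliation, Score} with {Affiliation, Score} non-prime, there is a partial dependency; 2NF fails.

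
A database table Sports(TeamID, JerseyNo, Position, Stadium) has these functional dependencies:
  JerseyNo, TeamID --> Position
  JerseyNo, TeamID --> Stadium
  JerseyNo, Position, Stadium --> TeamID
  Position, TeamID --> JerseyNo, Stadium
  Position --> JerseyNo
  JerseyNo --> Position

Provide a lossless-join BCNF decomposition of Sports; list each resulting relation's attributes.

{JerseyNo, Position}; {Position, Stadium, TeamID}

Candidate keys of the original relation: {JerseyNo, Stadium}, {JerseyNo, TeamID}, {Position, Stadium}, {Position, TeamID}.
In {JerseyNo, Position, Stadium, TeamID}, {Position} is not a superkey ({Position}⁺ restricted to this set is {JerseyNo, Position}), so split on Position --> JerseyNo into {JerseyNo, Position} and {Position, Stadium, TeamID}.
{JerseyNo, Position} is in BCNF.
{Position, Stadium, TeamID} is in BCNF.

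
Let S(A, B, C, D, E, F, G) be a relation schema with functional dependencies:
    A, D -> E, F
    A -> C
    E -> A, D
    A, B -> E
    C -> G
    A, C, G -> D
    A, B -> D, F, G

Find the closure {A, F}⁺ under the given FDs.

Start with {A, F}.
A -> C applies; add {C} → now {A, C, F}.
C -> G applies; add {G} → now {A, C, F, G}.
A, C, G -> D applies; add {D} → now {A, C, D, F, G}.
A, D -> E, F applies; add {E} → now {A, C, D, E, F, G}.
No further FD applies.

{A, C, D, E, F, G}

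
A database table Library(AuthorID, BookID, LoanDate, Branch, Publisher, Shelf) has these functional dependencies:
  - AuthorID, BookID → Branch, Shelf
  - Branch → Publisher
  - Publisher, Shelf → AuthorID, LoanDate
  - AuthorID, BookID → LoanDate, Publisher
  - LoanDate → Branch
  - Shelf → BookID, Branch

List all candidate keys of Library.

{Shelf}⁺ = {AuthorID, BookID, Branch, LoanDate, Publisher, Shelf} — all of the relation — so {Shelf} is a candidate key.
{AuthorID, BookID}⁺ = {AuthorID, BookID, Branch, LoanDate, Publisher, Shelf} — all of the relation — so {AuthorID, BookID} is a candidate key.
No proper subset of any of these is a key, and no other minimal superkey exists.

{AuthorID, BookID}, {Shelf}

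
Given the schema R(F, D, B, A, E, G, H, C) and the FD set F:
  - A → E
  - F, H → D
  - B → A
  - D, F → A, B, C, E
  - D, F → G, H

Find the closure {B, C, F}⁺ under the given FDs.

Start with {B, C, F}.
B → A applies; add {A} → now {A, B, C, F}.
A → E applies; add {E} → now {A, B, C, E, F}.
No further FD applies.

{A, B, C, E, F}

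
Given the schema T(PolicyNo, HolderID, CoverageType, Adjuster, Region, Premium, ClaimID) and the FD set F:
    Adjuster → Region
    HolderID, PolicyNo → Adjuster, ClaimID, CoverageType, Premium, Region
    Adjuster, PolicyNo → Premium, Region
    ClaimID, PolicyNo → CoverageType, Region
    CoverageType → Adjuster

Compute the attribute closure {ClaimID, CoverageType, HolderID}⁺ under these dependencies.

{Adjuster, ClaimID, CoverageType, HolderID, Region}

Start with {ClaimID, CoverageType, HolderID}.
CoverageType → Adjuster applies; add {Adjuster} → now {Adjuster, ClaimID, CoverageType, HolderID}.
Adjuster → Region applies; add {Region} → now {Adjuster, ClaimID, CoverageType, HolderID, Region}.
No further FD applies.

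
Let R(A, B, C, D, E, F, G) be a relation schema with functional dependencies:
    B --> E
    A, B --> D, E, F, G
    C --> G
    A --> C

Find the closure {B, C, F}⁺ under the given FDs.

{B, C, E, F, G}

Start with {B, C, F}.
B --> E applies; add {E} → now {B, C, E, F}.
C --> G applies; add {G} → now {B, C, E, F, G}.
No further FD applies.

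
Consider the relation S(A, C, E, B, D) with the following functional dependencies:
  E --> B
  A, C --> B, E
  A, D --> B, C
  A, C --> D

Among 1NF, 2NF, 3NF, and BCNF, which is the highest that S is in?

Candidate keys: {A, C}, {A, D}. Prime attributes: {A, C, D}.
E --> B breaks BCNF: {E}⁺ = {B, E}, so {E} is not a superkey.
E --> B determines the non-prime attribute {B} from a non-superkey — 3NF is violated.
Checking every proper subset of each key, none determines a non-prime attribute — 2NF is satisfied.

2NF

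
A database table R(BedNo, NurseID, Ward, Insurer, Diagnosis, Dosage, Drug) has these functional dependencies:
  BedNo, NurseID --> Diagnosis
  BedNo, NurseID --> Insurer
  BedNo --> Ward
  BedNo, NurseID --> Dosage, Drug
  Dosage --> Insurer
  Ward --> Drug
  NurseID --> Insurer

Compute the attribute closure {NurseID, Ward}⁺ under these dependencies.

{Drug, Insurer, NurseID, Ward}

Start with {NurseID, Ward}.
Ward --> Drug applies; add {Drug} → now {Drug, NurseID, Ward}.
NurseID --> Insurer applies; add {Insurer} → now {Drug, Insurer, NurseID, Ward}.
No further FD applies.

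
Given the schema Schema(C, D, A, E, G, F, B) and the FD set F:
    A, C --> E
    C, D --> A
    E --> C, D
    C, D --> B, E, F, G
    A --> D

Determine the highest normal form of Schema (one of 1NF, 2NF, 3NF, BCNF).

Candidate keys: {A, C}, {C, D}, {E}. Prime attributes: {A, C, D, E}.
For A --> D we have {A}⁺ = {A, D}; {A} is not a superkey, so BCNF fails.
Since {D} ⊆ prime attributes and every other non-superkey FD also has a prime right side, the schema is in 3NF.

3NF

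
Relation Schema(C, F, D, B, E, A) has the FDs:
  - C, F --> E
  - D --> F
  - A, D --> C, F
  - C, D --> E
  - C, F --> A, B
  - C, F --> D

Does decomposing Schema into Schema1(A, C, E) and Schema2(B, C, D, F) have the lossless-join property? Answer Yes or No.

No

Schema1 ∩ Schema2 = {C}; its closure under F is {C}.
The closure covers neither Schema1 nor Schema2 entirely; the join is not lossless.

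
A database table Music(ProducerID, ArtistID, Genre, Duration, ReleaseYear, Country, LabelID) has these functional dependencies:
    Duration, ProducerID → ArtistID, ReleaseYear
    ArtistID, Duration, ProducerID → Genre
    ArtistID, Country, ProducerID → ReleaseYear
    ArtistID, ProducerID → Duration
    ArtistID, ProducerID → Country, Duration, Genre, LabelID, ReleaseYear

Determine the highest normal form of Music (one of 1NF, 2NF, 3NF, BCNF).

BCNF

Candidate keys: {ArtistID, ProducerID}, {Duration, ProducerID}. Prime attributes: {ArtistID, Duration, ProducerID}.
The left-hand side of every FD is a superkey, so BCNF is satisfied.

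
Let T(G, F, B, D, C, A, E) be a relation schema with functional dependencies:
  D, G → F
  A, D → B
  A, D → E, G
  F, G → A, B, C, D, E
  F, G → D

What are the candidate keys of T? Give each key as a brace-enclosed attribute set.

{A, D}, {D, G}, {F, G}

{A, D} is a candidate key since {A, D}⁺ = {A, B, C, D, E, F, G} covers every attribute.
{D, G} is a candidate key since {D, G}⁺ = {A, B, C, D, E, F, G} covers every attribute.
{F, G} is a candidate key since {F, G}⁺ = {A, B, C, D, E, F, G} covers every attribute.
These are minimal and exhaustive — every other superkey contains one of them.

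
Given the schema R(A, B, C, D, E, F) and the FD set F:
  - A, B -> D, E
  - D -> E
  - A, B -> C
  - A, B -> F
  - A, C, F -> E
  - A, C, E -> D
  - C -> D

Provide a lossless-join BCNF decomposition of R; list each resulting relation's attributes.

Candidate key of the original relation: {A, B}.
In {A, B, C, D, E, F}, {D} is not a superkey ({D}⁺ restricted to this set is {D, E}), so split on D -> E into {D, E} and {A, B, C, D, F}.
{D, E}: every determinant is a superkey — BCNF.
In {A, B, C, D, F}, {A, C, F} is not a superkey ({A, C, F}⁺ restricted to this set is {A, C, D, F}), so split on A, C, F -> D into {A, C, D, F} and {A, B, C, F}.
In {A, C, D, F}, {C} is not a superkey ({C}⁺ restricted to this set is {C, D}), so split on C -> D into {C, D} and {A, C, F}.
{C, D}: every determinant is a superkey — BCNF.
{A, C, F}: every determinant is a superkey — BCNF.
{A, B, C, F}: every determinant is a superkey — BCNF.

{A, B, C, F}; {C, D}; {D, E}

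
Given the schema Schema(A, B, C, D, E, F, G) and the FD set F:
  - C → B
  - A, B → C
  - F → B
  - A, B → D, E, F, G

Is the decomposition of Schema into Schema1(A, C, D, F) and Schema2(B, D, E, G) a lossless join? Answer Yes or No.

No

The shared attributes are {D} and {D}⁺ = {D}.
The closure covers neither Schema1 nor Schema2 entirely; the join is not lossless.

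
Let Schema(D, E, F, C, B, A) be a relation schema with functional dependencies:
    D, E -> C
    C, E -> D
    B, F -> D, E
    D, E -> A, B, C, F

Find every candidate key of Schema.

{B, F}, {C, E}, {D, E}

{B, F}⁺ = {A, B, C, D, E, F} — all of the relation — so {B, F} is a candidate key.
{C, E}⁺ = {A, B, C, D, E, F} — all of the relation — so {C, E} is a candidate key.
{D, E}⁺ = {A, B, C, D, E, F} — all of the relation — so {D, E} is a candidate key.
No proper subset of any of these is a key, and no other minimal superkey exists.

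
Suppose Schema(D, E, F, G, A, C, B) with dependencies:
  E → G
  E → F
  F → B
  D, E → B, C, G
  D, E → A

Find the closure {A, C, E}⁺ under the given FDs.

Start with {A, C, E}.
E → G applies; add {G} → now {A, C, E, G}.
E → F applies; add {F} → now {A, C, E, F, G}.
F → B applies; add {B} → now {A, B, C, E, F, G}.
No further FD applies.

{A, B, C, E, F, G}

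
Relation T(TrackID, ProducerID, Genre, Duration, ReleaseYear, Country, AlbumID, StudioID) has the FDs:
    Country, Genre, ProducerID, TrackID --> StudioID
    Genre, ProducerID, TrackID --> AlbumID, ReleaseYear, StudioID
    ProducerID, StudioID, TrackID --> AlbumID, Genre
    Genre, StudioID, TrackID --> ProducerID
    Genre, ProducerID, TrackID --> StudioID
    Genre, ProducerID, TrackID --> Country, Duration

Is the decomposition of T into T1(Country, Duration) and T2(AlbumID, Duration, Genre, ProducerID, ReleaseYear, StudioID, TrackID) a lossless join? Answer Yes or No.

No

The shared attributes are {Duration} and {Duration}⁺ = {Duration}.
T1 ⊄ {Duration} and T2 ⊄ {Duration}, so the split is lossy.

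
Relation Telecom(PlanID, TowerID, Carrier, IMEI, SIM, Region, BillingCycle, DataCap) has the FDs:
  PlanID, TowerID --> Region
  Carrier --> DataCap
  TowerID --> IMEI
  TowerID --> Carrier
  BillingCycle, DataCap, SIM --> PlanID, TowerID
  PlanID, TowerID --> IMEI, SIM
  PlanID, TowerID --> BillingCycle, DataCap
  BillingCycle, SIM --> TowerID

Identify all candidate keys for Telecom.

{BillingCycle, SIM}, {PlanID, TowerID}

Closure of {BillingCycle, SIM} is {BillingCycle, Carrier, DataCap, IMEI, PlanID, Region, SIM, TowerID}, the whole schema; {BillingCycle, SIM} is a candidate key.
Closure of {PlanID, TowerID} is {BillingCycle, Carrier, DataCap, IMEI, PlanID, Region, SIM, TowerID}, the whole schema; {PlanID, TowerID} is a candidate key.
No proper subset of any of these is a key, and no other minimal superkey exists.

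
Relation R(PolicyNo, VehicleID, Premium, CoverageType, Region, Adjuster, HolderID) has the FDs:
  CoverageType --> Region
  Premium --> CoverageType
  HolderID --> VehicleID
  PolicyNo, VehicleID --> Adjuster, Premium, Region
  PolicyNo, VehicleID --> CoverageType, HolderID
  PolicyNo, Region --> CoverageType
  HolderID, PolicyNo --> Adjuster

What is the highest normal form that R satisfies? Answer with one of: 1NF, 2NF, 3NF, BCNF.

Candidate keys: {HolderID, PolicyNo}, {PolicyNo, VehicleID}. Prime attributes: {HolderID, PolicyNo, VehicleID}.
CoverageType --> Region: {CoverageType}⁺ = {CoverageType, Region}, which is not all of the attributes, so the left side is not a superkey — BCNF is violated.
CoverageType --> Region has non-prime {Region} on the right and a non-superkey on the left, so 3NF fails.
Checking every proper subset of each key, none determines a non-prime attribute — 2NF is satisfied.

2NF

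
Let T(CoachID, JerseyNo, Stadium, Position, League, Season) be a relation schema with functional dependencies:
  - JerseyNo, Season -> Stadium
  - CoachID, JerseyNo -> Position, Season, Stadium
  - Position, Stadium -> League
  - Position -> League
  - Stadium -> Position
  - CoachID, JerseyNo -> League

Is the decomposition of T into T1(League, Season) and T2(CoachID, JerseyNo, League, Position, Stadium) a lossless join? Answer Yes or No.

No

The shared attributes are {League} and {League}⁺ = {League}.
Neither T1 nor T2 is contained in that closure, so the decomposition is lossy.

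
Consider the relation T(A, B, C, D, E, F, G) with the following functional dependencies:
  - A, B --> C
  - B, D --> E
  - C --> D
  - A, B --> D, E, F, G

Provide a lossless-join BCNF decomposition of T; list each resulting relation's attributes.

Candidate key of the original relation: {A, B}.
In {A, B, C, D, E, F, G}, {B, D} is not a superkey ({B, D}⁺ restricted to this set is {B, D, E}), so split on B, D --> E into {B, D, E} and {A, B, C, D, F, G}.
{B, D, E}: every determinant is a superkey — BCNF.
In {A, B, C, D, F, G}, {C} is not a superkey ({C}⁺ restricted to this set is {C, D}), so split on C --> D into {C, D} and {A, B, C, F, G}.
{C, D}: every determinant is a superkey — BCNF.
{A, B, C, F, G}: every determinant is a superkey — BCNF.

{A, B, C, F, G}; {B, D, E}; {C, D}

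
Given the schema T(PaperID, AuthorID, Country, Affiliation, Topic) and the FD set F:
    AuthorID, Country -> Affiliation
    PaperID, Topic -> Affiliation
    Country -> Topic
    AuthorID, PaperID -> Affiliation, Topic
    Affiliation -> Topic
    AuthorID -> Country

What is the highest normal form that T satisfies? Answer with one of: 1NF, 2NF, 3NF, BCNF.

Candidate key: {AuthorID, PaperID}. Prime attributes: {AuthorID, PaperID}.
For AuthorID, Country -> Affiliation we have {AuthorID, Country}⁺ = {Affiliation, AuthorID, Country, Topic}; {AuthorID, Country} is not a superkey, so BCNF fails.
AuthorID, Country -> Affiliation has non-prime {Affiliation} on the right and a non-superkey on the left, so 3NF fails.
The proper key subset {AuthorID} of {AuthorID, PaperID} determines non-prime {Affiliation, Country, Topic}, so the relation is not even in 2NF.

1NF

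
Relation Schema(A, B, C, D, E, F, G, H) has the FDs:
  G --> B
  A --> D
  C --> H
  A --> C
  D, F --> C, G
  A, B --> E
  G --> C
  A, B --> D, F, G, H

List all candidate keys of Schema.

No FD produces {A}, so it must be in every candidate key.
{A, B} is a candidate key since {A, B}⁺ = {A, B, C, D, E, F, G, H} covers every attribute.
{A, F} is a candidate key since {A, F}⁺ = {A, B, C, D, E, F, G, H} covers every attribute.
{A, G} is a candidate key since {A, G}⁺ = {A, B, C, D, E, F, G, H} covers every attribute.
These are minimal and exhaustive — every other superkey contains one of them.

{A, B}, {A, F}, {A, G}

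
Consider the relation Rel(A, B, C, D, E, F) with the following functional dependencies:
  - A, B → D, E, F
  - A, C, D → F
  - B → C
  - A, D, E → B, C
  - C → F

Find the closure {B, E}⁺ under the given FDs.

Start with {B, E}.
B → C applies; add {C} → now {B, C, E}.
C → F applies; add {F} → now {B, C, E, F}.
No further FD applies.

{B, C, E, F}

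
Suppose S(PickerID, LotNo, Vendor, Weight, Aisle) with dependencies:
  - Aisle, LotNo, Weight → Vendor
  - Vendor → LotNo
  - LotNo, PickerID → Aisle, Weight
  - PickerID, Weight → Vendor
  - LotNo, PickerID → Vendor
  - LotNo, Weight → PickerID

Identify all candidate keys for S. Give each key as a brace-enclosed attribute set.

{LotNo, PickerID}⁺ = {Aisle, LotNo, PickerID, Vendor, Weight}, which is every attribute, so {LotNo, PickerID} is a candidate key.
{LotNo, Weight}⁺ = {Aisle, LotNo, PickerID, Vendor, Weight}, which is every attribute, so {LotNo, Weight} is a candidate key.
{PickerID, Vendor}⁺ = {Aisle, LotNo, PickerID, Vendor, Weight}, which is every attribute, so {PickerID, Vendor} is a candidate key.
{PickerID, Weight}⁺ = {Aisle, LotNo, PickerID, Vendor, Weight}, which is every attribute, so {PickerID, Weight} is a candidate key.
{Vendor, Weight}⁺ = {Aisle, LotNo, PickerID, Vendor, Weight}, which is every attribute, so {Vendor, Weight} is a candidate key.
Any other superkey properly contains one of these, so there are no further candidate keys.

{LotNo, PickerID}, {LotNo, Weight}, {PickerID, Vendor}, {PickerID, Weight}, {Vendor, Weight}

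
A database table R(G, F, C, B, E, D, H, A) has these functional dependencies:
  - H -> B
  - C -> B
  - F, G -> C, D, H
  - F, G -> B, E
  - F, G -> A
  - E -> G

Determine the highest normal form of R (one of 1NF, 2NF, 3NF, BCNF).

Candidate keys: {E, F}, {F, G}. Prime attributes: {E, F, G}.
For H -> B we have {H}⁺ = {B, H}; {H} is not a superkey, so BCNF fails.
H -> B determines the non-prime attribute {B} from a non-superkey — 3NF is violated.
No proper subset of a key has a non-prime attribute in its closure, so there is no partial dependency; 2NF holds.

2NF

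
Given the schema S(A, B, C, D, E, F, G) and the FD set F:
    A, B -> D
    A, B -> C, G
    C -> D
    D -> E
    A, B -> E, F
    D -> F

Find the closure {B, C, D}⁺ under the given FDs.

Start with {B, C, D}.
D -> E applies; add {E} → now {B, C, D, E}.
D -> F applies; add {F} → now {B, C, D, E, F}.
No further FD applies.

{B, C, D, E, F}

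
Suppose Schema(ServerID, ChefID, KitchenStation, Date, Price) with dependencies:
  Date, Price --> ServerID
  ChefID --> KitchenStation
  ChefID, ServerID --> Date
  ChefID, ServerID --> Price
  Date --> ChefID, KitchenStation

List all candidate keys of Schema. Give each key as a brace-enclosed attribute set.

{ChefID, ServerID}, {Date, Price}, {Date, ServerID}

Closure of {ChefID, ServerID} is {ChefID, Date, KitchenStation, Price, ServerID}, the whole schema; {ChefID, ServerID} is a candidate key.
Closure of {Date, Price} is {ChefID, Date, KitchenStation, Price, ServerID}, the whole schema; {Date, Price} is a candidate key.
Closure of {Date, ServerID} is {ChefID, Date, KitchenStation, Price, ServerID}, the whole schema; {Date, ServerID} is a candidate key.
No proper subset of any of these is a key, and no other minimal superkey exists.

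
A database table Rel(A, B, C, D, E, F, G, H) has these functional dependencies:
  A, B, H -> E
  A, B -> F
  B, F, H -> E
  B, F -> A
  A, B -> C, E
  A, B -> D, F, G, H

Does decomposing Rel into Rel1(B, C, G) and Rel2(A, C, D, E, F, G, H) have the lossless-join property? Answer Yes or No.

No

The shared attributes are {C, G} and {C, G}⁺ = {C, G}.
Rel1 ⊄ {C, G} and Rel2 ⊄ {C, G}, so the split is lossy.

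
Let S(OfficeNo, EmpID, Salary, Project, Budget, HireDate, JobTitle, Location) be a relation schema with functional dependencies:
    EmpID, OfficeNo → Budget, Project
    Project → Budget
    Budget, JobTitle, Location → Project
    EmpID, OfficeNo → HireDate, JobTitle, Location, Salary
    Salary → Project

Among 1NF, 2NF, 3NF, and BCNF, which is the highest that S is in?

Candidate key: {EmpID, OfficeNo}. Prime attributes: {EmpID, OfficeNo}.
Project → Budget breaks BCNF: {Project}⁺ = {Budget, Project}, so {Project} is not a superkey.
Project → Budget determines the non-prime attribute {Budget} from a non-superkey — 3NF is violated.
Checking every proper subset of each key, none determines a non-prime attribute — 2NF is satisfied.

2NF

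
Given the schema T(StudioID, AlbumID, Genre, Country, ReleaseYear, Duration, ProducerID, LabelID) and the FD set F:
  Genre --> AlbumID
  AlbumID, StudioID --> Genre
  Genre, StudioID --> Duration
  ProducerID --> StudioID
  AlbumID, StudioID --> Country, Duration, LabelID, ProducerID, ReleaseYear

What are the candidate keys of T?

{AlbumID, ProducerID} is a candidate key since {AlbumID, ProducerID}⁺ = {AlbumID, Country, Duration, Genre, LabelID, ProducerID, ReleaseYear, StudioID} covers every attribute.
{AlbumID, StudioID} is a candidate key since {AlbumID, StudioID}⁺ = {AlbumID, Country, Duration, Genre, LabelID, ProducerID, ReleaseYear, StudioID} covers every attribute.
{Genre, ProducerID} is a candidate key since {Genre, ProducerID}⁺ = {AlbumID, Country, Duration, Genre, LabelID, ProducerID, ReleaseYear, StudioID} covers every attribute.
{Genre, StudioID} is a candidate key since {Genre, StudioID}⁺ = {AlbumID, Country, Duration, Genre, LabelID, ProducerID, ReleaseYear, StudioID} covers every attribute.
Any other superkey properly contains one of these, so there are no further candidate keys.

{AlbumID, ProducerID}, {AlbumID, StudioID}, {Genre, ProducerID}, {Genre, StudioID}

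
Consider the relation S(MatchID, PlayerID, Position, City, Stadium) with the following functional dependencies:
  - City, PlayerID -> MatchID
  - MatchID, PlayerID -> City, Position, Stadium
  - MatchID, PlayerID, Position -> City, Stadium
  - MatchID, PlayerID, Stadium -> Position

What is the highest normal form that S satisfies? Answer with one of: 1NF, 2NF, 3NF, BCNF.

Candidate keys: {City, PlayerID}, {MatchID, PlayerID}. Prime attributes: {City, MatchID, PlayerID}.
The left-hand side of every FD is a superkey, so BCNF is satisfied.

BCNF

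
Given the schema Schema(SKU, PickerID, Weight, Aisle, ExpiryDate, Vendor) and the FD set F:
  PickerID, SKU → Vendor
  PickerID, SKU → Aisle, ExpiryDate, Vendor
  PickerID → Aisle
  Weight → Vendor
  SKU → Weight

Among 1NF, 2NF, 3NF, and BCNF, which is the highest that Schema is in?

Candidate key: {PickerID, SKU}. Prime attributes: {PickerID, SKU}.
PickerID → Aisle breaks BCNF: {PickerID}⁺ = {Aisle, PickerID}, so {PickerID} is not a superkey.
Because {Aisle} is non-prime and the left side of PickerID → Aisle is not a superkey, the relation is not in 3NF.
Since {PickerID} ⊂ {PickerID, SKU} and {PickerID}⁺ ⊇ {Aisle} with {Aisle} non-prime, there is a partial dependency; 2NF fails.

1NF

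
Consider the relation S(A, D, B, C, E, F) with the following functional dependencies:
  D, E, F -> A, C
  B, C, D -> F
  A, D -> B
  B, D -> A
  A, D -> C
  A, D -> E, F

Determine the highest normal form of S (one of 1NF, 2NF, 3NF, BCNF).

Candidate keys: {A, D}, {B, D}, {D, E, F}. Prime attributes: {A, B, D, E, F}.
Each dependency's left side is a superkey — BCNF holds.

BCNF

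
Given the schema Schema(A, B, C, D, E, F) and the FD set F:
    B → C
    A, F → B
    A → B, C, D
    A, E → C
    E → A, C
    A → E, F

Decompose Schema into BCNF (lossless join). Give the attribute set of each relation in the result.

{A, B, D, E, F}; {B, C}

Candidate keys of the original relation: {A}, {E}.
Within {A, B, C, D, E, F}: {B}⁺ ∩ {A, B, C, D, E, F} = {B, C}, not the whole set, so B → C violates BCNF; decompose into {B, C} and {A, B, D, E, F}.
{B, C} has no BCNF violation.
{A, B, D, E, F} has no BCNF violation.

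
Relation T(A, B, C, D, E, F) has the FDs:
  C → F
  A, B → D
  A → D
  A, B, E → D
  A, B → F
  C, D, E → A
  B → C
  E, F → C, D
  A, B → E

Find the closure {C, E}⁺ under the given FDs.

{A, C, D, E, F}

Start with {C, E}.
C → F applies; add {F} → now {C, E, F}.
E, F → C, D applies; add {D} → now {C, D, E, F}.
C, D, E → A applies; add {A} → now {A, C, D, E, F}.
No further FD applies.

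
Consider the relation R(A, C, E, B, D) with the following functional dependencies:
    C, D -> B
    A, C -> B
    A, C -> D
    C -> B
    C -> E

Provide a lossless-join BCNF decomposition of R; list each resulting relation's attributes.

Candidate key of the original relation: {A, C}.
{A, B, C, D, E}: {C, D} determines {B, C, D, E} here but is not a superkey — split on C, D -> B, E, giving {B, C, D, E} and {A, C, D}.
{B, C, D, E}: {C} determines {B, C, E} here but is not a superkey — split on C -> B, E, giving {B, C, E} and {C, D}.
{B, C, E}: every determinant is a superkey — BCNF.
{C, D}: every determinant is a superkey — BCNF.
{A, C, D}: every determinant is a superkey — BCNF.

{A, C, D}; {B, C, E}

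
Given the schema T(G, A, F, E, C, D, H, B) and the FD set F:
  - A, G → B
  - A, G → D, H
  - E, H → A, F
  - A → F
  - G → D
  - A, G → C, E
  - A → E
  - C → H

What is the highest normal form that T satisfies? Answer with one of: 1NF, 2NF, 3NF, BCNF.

1NF

Candidate keys: {A, G}, {C, E, G}, {E, G, H}. Prime attributes: {A, C, E, G, H}.
E, H → A, F: {E, H}⁺ = {A, E, F, H}, which is not all of the attributes, so the left side is not a superkey — BCNF is violated.
E, H → A, F determines the non-prime attribute {F} from a non-superkey — 3NF is violated.
The proper key subset {A} of {A, G} determines non-prime {F}, so the relation is not even in 2NF.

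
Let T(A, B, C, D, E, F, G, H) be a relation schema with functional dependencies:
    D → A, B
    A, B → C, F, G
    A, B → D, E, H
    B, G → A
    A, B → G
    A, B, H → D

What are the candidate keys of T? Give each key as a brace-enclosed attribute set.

{D} is a candidate key since {D}⁺ = {A, B, C, D, E, F, G, H} covers every attribute.
{A, B} is a candidate key since {A, B}⁺ = {A, B, C, D, E, F, G, H} covers every attribute.
{B, G} is a candidate key since {B, G}⁺ = {A, B, C, D, E, F, G, H} covers every attribute.
These are minimal and exhaustive — every other superkey contains one of them.

{A, B}, {B, G}, {D}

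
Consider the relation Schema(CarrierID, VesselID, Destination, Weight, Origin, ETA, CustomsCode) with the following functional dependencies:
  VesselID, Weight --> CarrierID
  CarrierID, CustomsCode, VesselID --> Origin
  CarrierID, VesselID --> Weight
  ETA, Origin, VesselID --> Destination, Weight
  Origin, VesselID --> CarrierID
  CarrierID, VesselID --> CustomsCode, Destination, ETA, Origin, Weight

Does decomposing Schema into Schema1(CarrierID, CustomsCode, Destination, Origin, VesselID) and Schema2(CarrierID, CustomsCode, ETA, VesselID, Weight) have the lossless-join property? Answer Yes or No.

Schema1 ∩ Schema2 = {CarrierID, CustomsCode, VesselID}; its closure under F is {CarrierID, CustomsCode, Destination, ETA, Origin, VesselID, Weight}.
Schema1 is contained in that closure, so Schema1 ∩ Schema2 --> Schema1 holds and the join is lossless.

Yes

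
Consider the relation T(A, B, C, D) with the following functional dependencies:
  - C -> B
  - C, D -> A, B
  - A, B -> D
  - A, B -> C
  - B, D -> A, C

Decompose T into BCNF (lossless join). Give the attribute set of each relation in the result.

{A, C, D}; {B, C}

Candidate keys of the original relation: {A, B}, {A, C}, {B, D}, {C, D}.
In {A, B, C, D}, {C} is not a superkey ({C}⁺ restricted to this set is {B, C}), so split on C -> B into {B, C} and {A, C, D}.
{B, C} is in BCNF.
{A, C, D} is in BCNF.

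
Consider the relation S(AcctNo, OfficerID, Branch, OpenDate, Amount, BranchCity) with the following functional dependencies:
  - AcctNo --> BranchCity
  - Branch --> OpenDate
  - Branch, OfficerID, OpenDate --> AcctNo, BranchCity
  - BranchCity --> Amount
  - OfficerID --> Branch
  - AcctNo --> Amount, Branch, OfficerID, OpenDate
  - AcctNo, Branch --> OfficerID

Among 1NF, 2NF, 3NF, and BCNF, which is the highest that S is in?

2NF

Candidate keys: {AcctNo}, {OfficerID}. Prime attributes: {AcctNo, OfficerID}.
For Branch --> OpenDate we have {Branch}⁺ = {Branch, OpenDate}; {Branch} is not a superkey, so BCNF fails.
Because {OpenDate} is non-prime and the left side of Branch --> OpenDate is not a superkey, the relation is not in 3NF.
With only single-attribute keys there can be no partial dependency, so 2NF holds.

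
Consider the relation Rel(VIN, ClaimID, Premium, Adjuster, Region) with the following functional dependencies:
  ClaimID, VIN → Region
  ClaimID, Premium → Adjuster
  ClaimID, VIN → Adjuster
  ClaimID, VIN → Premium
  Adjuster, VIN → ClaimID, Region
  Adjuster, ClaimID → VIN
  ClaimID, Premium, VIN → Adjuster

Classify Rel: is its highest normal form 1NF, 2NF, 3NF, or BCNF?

Candidate keys: {Adjuster, ClaimID}, {Adjuster, VIN}, {ClaimID, Premium}, {ClaimID, VIN}. Prime attributes: {Adjuster, ClaimID, Premium, VIN}.
The left-hand side of every FD is a superkey, so BCNF is satisfied.

BCNF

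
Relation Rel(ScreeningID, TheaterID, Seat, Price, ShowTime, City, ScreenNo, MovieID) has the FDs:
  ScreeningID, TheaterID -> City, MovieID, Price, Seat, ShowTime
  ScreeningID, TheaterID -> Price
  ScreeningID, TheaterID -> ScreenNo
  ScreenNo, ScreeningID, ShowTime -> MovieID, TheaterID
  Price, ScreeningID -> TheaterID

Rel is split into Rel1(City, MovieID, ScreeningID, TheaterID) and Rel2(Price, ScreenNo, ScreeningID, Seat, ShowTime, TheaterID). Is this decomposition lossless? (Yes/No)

The shared attributes are {ScreeningID, TheaterID} and {ScreeningID, TheaterID}⁺ = {City, MovieID, Price, ScreenNo, ScreeningID, Seat, ShowTime, TheaterID}.
Since Rel1 ⊆ {City, MovieID, Price, ScreenNo, ScreeningID, Seat, ShowTime, TheaterID}, the intersection is a superkey of Rel1; the decomposition is lossless.

Yes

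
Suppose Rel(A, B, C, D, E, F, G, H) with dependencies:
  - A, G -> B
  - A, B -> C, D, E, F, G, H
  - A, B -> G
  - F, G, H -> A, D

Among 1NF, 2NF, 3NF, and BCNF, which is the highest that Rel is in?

BCNF

Candidate keys: {A, B}, {A, G}, {F, G, H}. Prime attributes: {A, B, F, G, H}.
The left-hand side of every FD is a superkey, so BCNF is satisfied.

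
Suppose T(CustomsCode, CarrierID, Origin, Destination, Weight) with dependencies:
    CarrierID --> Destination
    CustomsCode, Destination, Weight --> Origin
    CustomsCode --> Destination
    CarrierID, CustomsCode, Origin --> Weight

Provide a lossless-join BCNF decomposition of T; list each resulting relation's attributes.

Candidate keys of the original relation: {CarrierID, CustomsCode, Origin}, {CarrierID, CustomsCode, Weight}.
In {CarrierID, CustomsCode, Destination, Origin, Weight}, {CarrierID} is not a superkey ({CarrierID}⁺ restricted to this set is {CarrierID, Destination}), so split on CarrierID --> Destination into {CarrierID, Destination} and {CarrierID, CustomsCode, Origin, Weight}.
{CarrierID, Destination} is in BCNF.
In {CarrierID, CustomsCode, Origin, Weight}, {CustomsCode, Weight} is not a superkey ({CustomsCode, Weight}⁺ restricted to this set is {CustomsCode, Origin, Weight}), so split on CustomsCode, Weight --> Origin into {CustomsCode, Origin, Weight} and {CarrierID, CustomsCode, Weight}.
{CustomsCode, Origin, Weight} is in BCNF.
{CarrierID, CustomsCode, Weight} is in BCNF.

{CarrierID, CustomsCode, Weight}; {CarrierID, Destination}; {CustomsCode, Origin, Weight}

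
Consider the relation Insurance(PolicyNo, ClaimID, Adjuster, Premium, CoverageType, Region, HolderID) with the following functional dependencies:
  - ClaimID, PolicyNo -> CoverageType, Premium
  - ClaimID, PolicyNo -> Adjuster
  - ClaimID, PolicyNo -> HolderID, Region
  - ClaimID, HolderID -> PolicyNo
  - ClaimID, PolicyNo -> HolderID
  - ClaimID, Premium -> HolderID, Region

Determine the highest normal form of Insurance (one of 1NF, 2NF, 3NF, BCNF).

Candidate keys: {ClaimID, HolderID}, {ClaimID, PolicyNo}, {ClaimID, Premium}. Prime attributes: {ClaimID, HolderID, PolicyNo, Premium}.
Each dependency's left side is a superkey — BCNF holds.

BCNF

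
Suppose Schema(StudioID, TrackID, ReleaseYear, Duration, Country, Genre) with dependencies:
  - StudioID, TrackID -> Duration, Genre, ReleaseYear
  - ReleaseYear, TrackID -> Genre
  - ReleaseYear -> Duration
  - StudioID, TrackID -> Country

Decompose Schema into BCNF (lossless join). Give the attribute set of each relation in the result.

Candidate key of the original relation: {StudioID, TrackID}.
In {Country, Duration, Genre, ReleaseYear, StudioID, TrackID}, {ReleaseYear, TrackID} is not a superkey ({ReleaseYear, TrackID}⁺ restricted to this set is {Duration, Genre, ReleaseYear, TrackID}), so split on ReleaseYear, TrackID -> Duration, Genre into {Duration, Genre, ReleaseYear, TrackID} and {Country, ReleaseYear, StudioID, TrackID}.
In {Duration, Genre, ReleaseYear, TrackID}, {ReleaseYear} is not a superkey ({ReleaseYear}⁺ restricted to this set is {Duration, ReleaseYear}), so split on ReleaseYear -> Duration into {Duration, ReleaseYear} and {Genre, ReleaseYear, TrackID}.
{Duration, ReleaseYear}: every determinant is a superkey — BCNF.
{Genre, ReleaseYear, TrackID}: every determinant is a superkey — BCNF.
{Country, ReleaseYear, StudioID, TrackID}: every determinant is a superkey — BCNF.

{Country, ReleaseYear, StudioID, TrackID}; {Duration, ReleaseYear}; {Genre, ReleaseYear, TrackID}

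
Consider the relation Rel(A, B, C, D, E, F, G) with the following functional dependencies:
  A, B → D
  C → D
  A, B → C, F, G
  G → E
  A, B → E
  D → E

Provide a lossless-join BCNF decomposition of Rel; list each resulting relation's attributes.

{A, B, C, F, G}; {C, D}; {D, E}

Candidate key of the original relation: {A, B}.
{A, B, C, D, E, F, G}: {C} determines {C, D, E} here but is not a superkey — split on C → D, E, giving {C, D, E} and {A, B, C, F, G}.
{C, D, E}: {D} determines {D, E} here but is not a superkey — split on D → E, giving {D, E} and {C, D}.
{D, E} has no BCNF violation.
{C, D} has no BCNF violation.
{A, B, C, F, G} has no BCNF violation.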